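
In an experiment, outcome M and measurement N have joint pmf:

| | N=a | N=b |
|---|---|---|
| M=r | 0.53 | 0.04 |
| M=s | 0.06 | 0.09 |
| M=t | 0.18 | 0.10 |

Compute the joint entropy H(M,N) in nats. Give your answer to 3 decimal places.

1.390 nats

H(M,N) = −Σ p(x,y)·ln p(x,y) over all 6 cells.
  cell (r,a): −0.53·ln0.53 = 0.3365
  cell (r,b): −0.04·ln0.04 = 0.1288
  cell (s,a): −0.06·ln0.06 = 0.1688
  cell (s,b): −0.09·ln0.09 = 0.2167
  cell (t,a): −0.18·ln0.18 = 0.3087
  cell (t,b): −0.10·ln0.10 = 0.2303
Sum = 1.390 nats.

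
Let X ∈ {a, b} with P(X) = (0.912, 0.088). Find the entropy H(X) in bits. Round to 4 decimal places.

0.4298 bits

H(X) = −Σ p·log₂ p.
  −(0.912)·log₂(0.912) = 0.12120
  −(0.088)·log₂(0.088) = 0.30856
Sum: 0.12120 + 0.30856 = 0.4298 bits.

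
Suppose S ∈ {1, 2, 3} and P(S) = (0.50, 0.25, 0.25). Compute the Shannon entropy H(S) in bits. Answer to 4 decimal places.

1.5000 bits

H(S) = −Σ p·log₂ p.
  −(0.50)·log₂(0.50) = 0.50000
  −(0.25)·log₂(0.25) = 0.50000
  −(0.25)·log₂(0.25) = 0.50000
Sum: 0.50000 + 0.50000 + 0.50000 = 1.5000 bits.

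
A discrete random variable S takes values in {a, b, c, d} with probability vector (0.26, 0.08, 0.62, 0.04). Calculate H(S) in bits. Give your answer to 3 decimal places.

H(S) = −Σ p·log₂ p.
  −(0.26)·log₂(0.26) = 0.5053
  −(0.08)·log₂(0.08) = 0.2915
  −(0.62)·log₂(0.62) = 0.4276
  −(0.04)·log₂(0.04) = 0.1858
Sum: 0.5053 + 0.2915 + 0.4276 + 0.1858 = 1.410 bits.

1.410 bits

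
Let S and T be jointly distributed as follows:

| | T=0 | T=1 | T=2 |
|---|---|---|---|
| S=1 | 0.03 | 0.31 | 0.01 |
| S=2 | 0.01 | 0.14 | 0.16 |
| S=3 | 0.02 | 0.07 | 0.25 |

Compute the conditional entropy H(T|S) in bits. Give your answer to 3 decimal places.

0.927 bits

Marginals: p(S) = (0.3500, 0.3100, 0.3400), p(T) = (0.0600, 0.5200, 0.4200).
H(T|S) = Σ p(S) · H(T|S=·).
  S=1: p=0.3500, H(T|S=1) = 0.6054
  S=2: p=0.3100, H(T|S=2) = 1.1702
  S=3: p=0.3400, H(T|S=3) = 1.0361
Weighted sum = 0.927 bits.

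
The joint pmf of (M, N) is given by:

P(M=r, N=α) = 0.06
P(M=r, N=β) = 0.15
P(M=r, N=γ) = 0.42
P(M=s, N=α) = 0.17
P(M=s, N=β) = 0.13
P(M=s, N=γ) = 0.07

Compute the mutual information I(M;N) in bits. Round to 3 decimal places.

Marginals: p(M) = (0.6300, 0.3700), p(N) = (0.2300, 0.2800, 0.4900).
I(M;N) = H(M) + H(N) − H(M,N).
H(M) = 0.9507, H(N) = 1.5062, H(M,N) = 2.2655.
I(M;N) = 0.9507 + 1.5062 − 2.2655 = 0.191 bits.

0.191 bits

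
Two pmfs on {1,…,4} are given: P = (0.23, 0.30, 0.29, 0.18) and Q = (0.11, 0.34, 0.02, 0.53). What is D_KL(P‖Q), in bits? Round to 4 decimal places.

1.0290 bits

D(P‖Q) = Σ p·log₂(p/q).
  0.23·log₂(0.23/0.11) = 0.24475
  0.30·log₂(0.30/0.34) = -0.05417
  0.29·log₂(0.29/0.02) = 1.11881
  0.18·log₂(0.18/0.53) = -0.28044
D(P‖Q) = 1.0290 bits.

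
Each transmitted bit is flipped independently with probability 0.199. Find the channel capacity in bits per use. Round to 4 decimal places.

0.2801 bits

Binary symmetric channel: C = 1 − h₂(ε) where h₂ is the binary entropy function.
h₂(0.199) = −0.199·log₂0.199 − 0.801·log₂0.801 = 0.7199.
C = 1 − 0.7199 = 0.2801 bits per channel use.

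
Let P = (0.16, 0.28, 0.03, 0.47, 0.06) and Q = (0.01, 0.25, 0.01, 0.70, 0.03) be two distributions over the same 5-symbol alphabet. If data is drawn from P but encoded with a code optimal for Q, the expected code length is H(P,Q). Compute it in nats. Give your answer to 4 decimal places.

H(P,Q) = −Σ p·ln q.
  −0.16·ln(0.01) = 0.73683
  −0.28·ln(0.25) = 0.38816
  −0.03·ln(0.01) = 0.13816
  −0.47·ln(0.70) = 0.16764
  −0.06·ln(0.03) = 0.21039
H(P,Q) = 1.6412 nats.

1.6412 nats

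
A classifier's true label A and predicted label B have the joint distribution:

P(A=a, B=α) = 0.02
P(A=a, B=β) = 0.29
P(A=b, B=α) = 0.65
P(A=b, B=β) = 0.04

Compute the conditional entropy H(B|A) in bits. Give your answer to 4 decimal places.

0.3273 bits

Marginals: p(A) = (0.3100, 0.6900), p(B) = (0.6700, 0.3300).
H(B|A) = Σ p(A) · H(B|A=·).
  A=a: p=0.3100, H(B|A=a) = 0.3451
  A=b: p=0.6900, H(B|A=b) = 0.3193
Weighted sum = 0.3273 bits.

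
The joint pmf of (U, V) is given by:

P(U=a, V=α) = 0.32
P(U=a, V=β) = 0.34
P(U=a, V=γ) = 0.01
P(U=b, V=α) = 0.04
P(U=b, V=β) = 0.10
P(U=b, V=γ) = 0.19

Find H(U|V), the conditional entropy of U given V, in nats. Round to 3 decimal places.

Marginals: p(U) = (0.6700, 0.3300), p(V) = (0.3600, 0.4400, 0.2000).
H(U|V) = Σ p(V) · H(U|V=·).
  V=α: p=0.3600, H(U|V=α) = 0.3488
  V=β: p=0.4400, H(U|V=β) = 0.5360
  V=γ: p=0.2000, H(U|V=γ) = 0.1985
Weighted sum = 0.401 nats.

0.401 nats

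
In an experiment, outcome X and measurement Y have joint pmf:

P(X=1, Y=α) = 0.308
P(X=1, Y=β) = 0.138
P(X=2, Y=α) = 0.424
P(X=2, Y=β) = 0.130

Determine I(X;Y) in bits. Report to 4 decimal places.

Marginals: p(X) = (0.4460, 0.5540), p(Y) = (0.7320, 0.2680).
I(X;Y) = H(X) + H(Y) − H(X,Y).
H(X) = 0.9916, H(Y) = 0.8386, H(X,Y) = 1.8251.
I(X;Y) = 0.9916 + 0.8386 − 1.8251 = 0.0051 bits.

0.0051 bits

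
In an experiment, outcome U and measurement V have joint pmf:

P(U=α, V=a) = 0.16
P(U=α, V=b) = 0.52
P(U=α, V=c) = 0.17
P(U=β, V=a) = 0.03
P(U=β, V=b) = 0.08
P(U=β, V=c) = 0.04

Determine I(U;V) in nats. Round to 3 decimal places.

Marginals: p(U) = (0.8500, 0.1500), p(V) = (0.1900, 0.6000, 0.2100).
I(U;V) = Σ p(x,y)·ln[p(x,y)/(p(x)p(y))].
  (α,a): 0.16·ln(0.9907) = -0.0015
  (α,b): 0.52·ln(1.0196) = 0.0101
  (α,c): 0.17·ln(0.9524) = -0.0083
  (β,a): 0.03·ln(1.0526) = 0.0015
  (β,b): 0.08·ln(0.8889) = -0.0094
  (β,c): 0.04·ln(1.2698) = 0.0096
Sum = 0.002 nats.

0.002 nats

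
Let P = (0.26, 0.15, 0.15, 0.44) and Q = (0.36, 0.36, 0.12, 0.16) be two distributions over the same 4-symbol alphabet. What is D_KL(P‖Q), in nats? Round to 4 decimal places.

D(P‖Q) = Σ p·ln(p/q).
  0.26·ln(0.26/0.36) = -0.08461
  0.15·ln(0.15/0.36) = -0.13132
  0.15·ln(0.15/0.12) = 0.03347
  0.44·ln(0.44/0.16) = 0.44510
D(P‖Q) = 0.2626 nats.

0.2626 nats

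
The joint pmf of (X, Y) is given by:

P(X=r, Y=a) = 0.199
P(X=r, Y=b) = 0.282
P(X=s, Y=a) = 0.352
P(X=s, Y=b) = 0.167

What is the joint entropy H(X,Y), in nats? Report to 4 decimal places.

H(X,Y) = −Σ p(x,y)·ln p(x,y) over all 4 cells.
  cell (r,a): −0.199·ln0.199 = 0.32128
  cell (r,b): −0.282·ln0.282 = 0.35697
  cell (s,a): −0.352·ln0.352 = 0.36753
  cell (s,b): −0.167·ln0.167 = 0.29889
Sum = 1.3447 nats.

1.3447 nats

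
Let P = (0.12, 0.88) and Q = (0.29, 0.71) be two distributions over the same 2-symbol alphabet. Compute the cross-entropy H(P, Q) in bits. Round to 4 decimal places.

H(P,Q) = −Σ p·log₂ q.
  −0.12·log₂(0.29) = 0.21431
  −0.88·log₂(0.71) = 0.43482
H(P,Q) = 0.6491 bits.

0.6491 bits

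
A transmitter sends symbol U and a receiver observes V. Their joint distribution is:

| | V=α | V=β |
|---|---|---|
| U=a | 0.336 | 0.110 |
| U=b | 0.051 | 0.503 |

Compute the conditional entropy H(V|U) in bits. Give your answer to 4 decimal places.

Chain rule: H(V|U) = H(U,V) − H(U).
Marginals: p(U) = (0.4460, 0.5540), p(V) = (0.3870, 0.6130).
H(U,V) = 1.5966 bits; H(U) = 0.9916 bits.
H(V|U) = 1.5966 − 0.9916 = 0.6050 bits.

0.6050 bits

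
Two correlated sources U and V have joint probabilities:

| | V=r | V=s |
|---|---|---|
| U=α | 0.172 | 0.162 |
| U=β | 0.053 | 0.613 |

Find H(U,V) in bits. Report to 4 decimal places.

H(U,V) = −Σ p(x,y)·log₂ p(x,y) over all 4 cells.
  cell (α,r): −0.172·log₂0.172 = 0.43680
  cell (α,s): −0.162·log₂0.162 = 0.42540
  cell (β,r): −0.053·log₂0.053 = 0.22461
  cell (β,s): −0.613·log₂0.613 = 0.43280
Sum = 1.5196 bits.

1.5196 bits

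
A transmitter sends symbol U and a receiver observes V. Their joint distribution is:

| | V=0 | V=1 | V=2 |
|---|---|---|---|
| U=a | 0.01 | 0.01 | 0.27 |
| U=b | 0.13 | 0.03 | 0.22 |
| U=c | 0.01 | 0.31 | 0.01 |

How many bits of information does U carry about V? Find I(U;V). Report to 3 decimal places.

0.702 bits

Marginals: p(U) = (0.2900, 0.3800, 0.3300), p(V) = (0.1500, 0.3500, 0.5000).
I(U;V) = H(U) + H(V) − H(U,V).
H(U) = 1.5762, H(V) = 1.4406, H(U,V) = 2.3146.
I(U;V) = 1.5762 + 1.4406 − 2.3146 = 0.702 bits.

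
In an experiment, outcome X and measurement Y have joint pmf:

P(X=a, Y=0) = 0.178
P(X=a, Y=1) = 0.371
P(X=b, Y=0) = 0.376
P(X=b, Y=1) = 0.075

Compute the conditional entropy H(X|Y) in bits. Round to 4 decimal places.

0.7933 bits

Marginals: p(X) = (0.5490, 0.4510), p(Y) = (0.5540, 0.4460).
H(X|Y) = Σ p(Y) · H(X|Y=·).
  Y=0: p=0.5540, H(X|Y=0) = 0.9058
  Y=1: p=0.4460, H(X|Y=1) = 0.6535
Weighted sum = 0.7933 bits.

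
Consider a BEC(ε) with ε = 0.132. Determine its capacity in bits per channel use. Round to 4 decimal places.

0.8680 bits

Binary erasure channel: capacity C = 1 − ε.
C = 1 − 0.132 = 0.8680 bits per channel use.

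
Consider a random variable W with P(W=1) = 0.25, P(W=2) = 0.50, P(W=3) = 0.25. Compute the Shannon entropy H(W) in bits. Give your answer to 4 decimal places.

H(W) = −Σ p·log₂ p.
  −(0.25)·log₂(0.25) = 0.50000
  −(0.50)·log₂(0.50) = 0.50000
  −(0.25)·log₂(0.25) = 0.50000
Sum: 0.50000 + 0.50000 + 0.50000 = 1.5000 bits.

1.5000 bits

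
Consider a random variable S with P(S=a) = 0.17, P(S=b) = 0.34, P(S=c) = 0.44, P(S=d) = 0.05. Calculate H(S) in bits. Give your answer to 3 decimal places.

H(S) = −Σ p·log₂ p.
  −(0.17)·log₂(0.17) = 0.4346
  −(0.34)·log₂(0.34) = 0.5292
  −(0.44)·log₂(0.44) = 0.5211
  −(0.05)·log₂(0.05) = 0.2161
Sum: 0.4346 + 0.5292 + 0.5211 + 0.2161 = 1.701 bits.

1.701 bits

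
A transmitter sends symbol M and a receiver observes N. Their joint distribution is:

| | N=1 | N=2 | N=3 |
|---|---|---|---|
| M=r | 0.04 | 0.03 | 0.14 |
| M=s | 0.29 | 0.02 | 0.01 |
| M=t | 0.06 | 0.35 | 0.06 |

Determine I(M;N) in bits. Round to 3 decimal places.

0.593 bits

Marginals: p(M) = (0.2100, 0.3200, 0.4700), p(N) = (0.3900, 0.4000, 0.2100).
I(M;N) = H(M) + H(N) − H(M,N).
H(M) = 1.5108, H(N) = 1.5314, H(M,N) = 2.4490.
I(M;N) = 1.5108 + 1.5314 − 2.4490 = 0.593 bits.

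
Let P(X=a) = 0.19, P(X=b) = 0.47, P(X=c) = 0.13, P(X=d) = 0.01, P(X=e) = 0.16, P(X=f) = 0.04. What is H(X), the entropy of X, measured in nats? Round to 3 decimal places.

H(X) = −Σ p·ln p.
  −(0.19)·ln(0.19) = 0.3155
  −(0.47)·ln(0.47) = 0.3549
  −(0.13)·ln(0.13) = 0.2652
  −(0.01)·ln(0.01) = 0.0461
  −(0.16)·ln(0.16) = 0.2932
  −(0.04)·ln(0.04) = 0.1288
Sum: 0.3155 + 0.3549 + 0.2652 + 0.0461 + 0.2932 + 0.1288 = 1.404 nats.

1.404 nats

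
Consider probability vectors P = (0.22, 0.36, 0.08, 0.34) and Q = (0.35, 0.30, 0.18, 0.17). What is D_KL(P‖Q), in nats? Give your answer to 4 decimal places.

0.1343 nats

D(P‖Q) = Σ p·ln(p/q).
  0.22·ln(0.22/0.35) = -0.10215
  0.36·ln(0.36/0.30) = 0.06564
  0.08·ln(0.08/0.18) = -0.06487
  0.34·ln(0.34/0.17) = 0.23567
D(P‖Q) = 0.1343 nats.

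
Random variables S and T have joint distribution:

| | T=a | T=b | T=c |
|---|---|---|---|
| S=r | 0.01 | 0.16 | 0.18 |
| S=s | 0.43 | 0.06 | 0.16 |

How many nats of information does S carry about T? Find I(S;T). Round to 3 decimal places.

0.236 nats

Marginals: p(S) = (0.3500, 0.6500), p(T) = (0.4400, 0.2200, 0.3400).
I(S;T) = H(S) + H(T) − H(S,T).
H(S) = 0.6474, H(T) = 1.0611, H(S,T) = 1.4729.
I(S;T) = 0.6474 + 1.0611 − 1.4729 = 0.236 nats.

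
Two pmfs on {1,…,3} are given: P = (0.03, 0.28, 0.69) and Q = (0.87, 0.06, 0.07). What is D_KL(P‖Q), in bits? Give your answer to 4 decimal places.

D(P‖Q) = Σ p·log₂(p/q).
  0.03·log₂(0.03/0.87) = -0.14574
  0.28·log₂(0.28/0.06) = 0.62227
  0.69·log₂(0.69/0.07) = 2.27781
D(P‖Q) = 2.7543 bits.

2.7543 bits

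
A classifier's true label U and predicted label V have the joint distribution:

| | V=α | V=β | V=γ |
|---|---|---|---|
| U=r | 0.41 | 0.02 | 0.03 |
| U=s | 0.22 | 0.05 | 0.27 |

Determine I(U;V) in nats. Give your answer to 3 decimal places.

0.143 nats

Marginals: p(U) = (0.4600, 0.5400), p(V) = (0.6300, 0.0700, 0.3000).
I(U;V) = Σ p(x,y)·ln[p(x,y)/(p(x)p(y))].
  (r,α): 0.41·ln(1.4148) = 0.1423
  (r,β): 0.02·ln(0.6211) = -0.0095
  (r,γ): 0.03·ln(0.2174) = -0.0458
  (s,α): 0.22·ln(0.6467) = -0.0959
  (s,β): 0.05·ln(1.3228) = 0.0140
  (s,γ): 0.27·ln(1.6667) = 0.1379
Sum = 0.143 nats.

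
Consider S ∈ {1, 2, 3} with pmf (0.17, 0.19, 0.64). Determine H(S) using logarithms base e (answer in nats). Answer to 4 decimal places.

H(S) = −Σ p·ln p.
  −(0.17)·ln(0.17) = 0.30123
  −(0.19)·ln(0.19) = 0.31554
  −(0.64)·ln(0.64) = 0.28562
Sum: 0.30123 + 0.31554 + 0.28562 = 0.9024 nats.

0.9024 nats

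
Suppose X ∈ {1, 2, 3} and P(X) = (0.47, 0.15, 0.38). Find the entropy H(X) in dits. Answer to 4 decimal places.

0.4374 dits

H(X) = −Σ p·log₁₀ p.
  −(0.47)·log₁₀(0.47) = 0.15411
  −(0.15)·log₁₀(0.15) = 0.12359
  −(0.38)·log₁₀(0.38) = 0.15968
Sum: 0.15411 + 0.12359 + 0.15968 = 0.4374 dits.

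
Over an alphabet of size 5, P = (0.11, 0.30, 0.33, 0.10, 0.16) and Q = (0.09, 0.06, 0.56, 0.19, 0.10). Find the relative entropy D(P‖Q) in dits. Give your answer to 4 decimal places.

0.1483 dits

D(P‖Q) = Σ p·log₁₀(p/q).
  0.11·log₁₀(0.11/0.09) = 0.00959
  0.30·log₁₀(0.30/0.06) = 0.20969
  0.33·log₁₀(0.33/0.56) = -0.07579
  0.10·log₁₀(0.10/0.19) = -0.02788
  0.16·log₁₀(0.16/0.10) = 0.03266
D(P‖Q) = 0.1483 dits.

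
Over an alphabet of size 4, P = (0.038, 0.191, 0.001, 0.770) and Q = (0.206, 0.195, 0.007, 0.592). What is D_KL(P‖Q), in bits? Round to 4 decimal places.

0.1908 bits

D(P‖Q) = Σ p·log₂(p/q).
  0.038·log₂(0.038/0.206) = -0.09267
  0.191·log₂(0.191/0.195) = -0.00571
  0.001·log₂(0.001/0.007) = -0.00281
  0.770·log₂(0.770/0.592) = 0.29203
D(P‖Q) = 0.1908 bits.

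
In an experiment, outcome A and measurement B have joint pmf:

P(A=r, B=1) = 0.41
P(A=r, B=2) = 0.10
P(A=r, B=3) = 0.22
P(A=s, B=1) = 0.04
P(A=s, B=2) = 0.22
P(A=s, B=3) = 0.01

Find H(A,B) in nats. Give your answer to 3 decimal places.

1.437 nats

H(A,B) = −Σ p(x,y)·ln p(x,y) over all 6 cells.
  cell (r,1): −0.41·ln0.41 = 0.3656
  cell (r,2): −0.10·ln0.10 = 0.2303
  cell (r,3): −0.22·ln0.22 = 0.3331
  cell (s,1): −0.04·ln0.04 = 0.1288
  cell (s,2): −0.22·ln0.22 = 0.3331
  cell (s,3): −0.01·ln0.01 = 0.0461
Sum = 1.437 nats.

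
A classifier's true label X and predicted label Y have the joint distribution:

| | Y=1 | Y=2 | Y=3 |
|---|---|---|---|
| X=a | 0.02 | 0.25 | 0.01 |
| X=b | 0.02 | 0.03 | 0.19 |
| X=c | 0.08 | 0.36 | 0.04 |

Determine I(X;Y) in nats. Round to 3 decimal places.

Marginals: p(X) = (0.2800, 0.2400, 0.4800), p(Y) = (0.1200, 0.6400, 0.2400).
I(X;Y) = Σ p(x,y)·ln[p(x,y)/(p(x)p(y))].
  (a,1): 0.02·ln(0.5952) = -0.0104
  (a,2): 0.25·ln(1.3951) = 0.0832
  (a,3): 0.01·ln(0.1488) = -0.0191
  (b,1): 0.02·ln(0.6944) = -0.0073
  (b,2): 0.03·ln(0.1953) = -0.0490
  (b,3): 0.19·ln(3.2986) = 0.2268
  (c,1): 0.08·ln(1.3889) = 0.0263
  (c,2): 0.36·ln(1.1719) = 0.0571
  (c,3): 0.04·ln(0.3472) = -0.0423
Sum = 0.265 nats.

0.265 nats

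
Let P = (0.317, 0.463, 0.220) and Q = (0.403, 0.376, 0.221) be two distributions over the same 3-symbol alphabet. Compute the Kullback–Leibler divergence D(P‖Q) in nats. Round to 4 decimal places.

0.0193 nats

D(P‖Q) = Σ p·ln(p/q).
  0.317·ln(0.317/0.403) = -0.07609
  0.463·ln(0.463/0.376) = 0.09637
  0.220·ln(0.220/0.221) = -0.00100
D(P‖Q) = 0.0193 nats.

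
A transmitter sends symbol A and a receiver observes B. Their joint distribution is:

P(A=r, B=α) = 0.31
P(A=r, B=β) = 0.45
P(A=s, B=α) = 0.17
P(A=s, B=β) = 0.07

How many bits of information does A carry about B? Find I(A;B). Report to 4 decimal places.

Marginals: p(A) = (0.7600, 0.2400), p(B) = (0.4800, 0.5200).
I(A;B) = Σ p(x,y)·log₂[p(x,y)/(p(x)p(y))].
  (r,α): 0.31·log₂(0.8498) = -0.07280
  (r,β): 0.45·log₂(1.1387) = 0.08430
  (s,α): 0.17·log₂(1.4757) = 0.09544
  (s,β): 0.07·log₂(0.5609) = -0.05839
Sum = 0.0485 bits.

0.0485 bits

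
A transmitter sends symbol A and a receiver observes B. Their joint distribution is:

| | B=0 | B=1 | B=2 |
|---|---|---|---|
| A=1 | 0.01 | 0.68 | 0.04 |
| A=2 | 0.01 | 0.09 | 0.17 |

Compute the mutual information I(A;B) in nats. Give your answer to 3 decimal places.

0.189 nats

Marginals: p(A) = (0.7300, 0.2700), p(B) = (0.0200, 0.7700, 0.2100).
I(A;B) = H(A) + H(B) − H(A,B).
H(A) = 0.5833, H(B) = 0.6072, H(A,B) = 1.0011.
I(A;B) = 0.5833 + 0.6072 − 1.0011 = 0.189 nats.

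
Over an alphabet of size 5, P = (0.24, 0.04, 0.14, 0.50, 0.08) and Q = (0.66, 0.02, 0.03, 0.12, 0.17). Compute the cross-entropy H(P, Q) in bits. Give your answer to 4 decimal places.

2.8118 bits

H(P,Q) = −Σ p·log₂ q.
  −0.24·log₂(0.66) = 0.14387
  −0.04·log₂(0.02) = 0.22575
  −0.14·log₂(0.03) = 0.70825
  −0.50·log₂(0.12) = 1.52945
  −0.08·log₂(0.17) = 0.20451
H(P,Q) = 2.8118 bits.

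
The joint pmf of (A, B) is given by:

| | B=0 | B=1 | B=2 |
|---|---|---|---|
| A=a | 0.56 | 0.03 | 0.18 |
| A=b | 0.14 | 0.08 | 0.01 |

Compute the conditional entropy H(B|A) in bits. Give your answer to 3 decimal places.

1.043 bits

Chain rule: H(B|A) = H(A,B) − H(A).
Marginals: p(A) = (0.7700, 0.2300), p(B) = (0.7000, 0.1100, 0.1900).
H(A,B) = 1.8206 bits; H(A) = 0.7780 bits.
H(B|A) = 1.8206 − 0.7780 = 1.043 bits.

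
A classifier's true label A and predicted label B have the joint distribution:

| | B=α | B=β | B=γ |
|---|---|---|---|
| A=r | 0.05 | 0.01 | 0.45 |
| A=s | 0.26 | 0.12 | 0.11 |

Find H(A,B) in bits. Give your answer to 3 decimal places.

2.024 bits

H(A,B) = −Σ p(x,y)·log₂ p(x,y) over all 6 cells.
  cell (r,α): −0.05·log₂0.05 = 0.2161
  cell (r,β): −0.01·log₂0.01 = 0.0664
  cell (r,γ): −0.45·log₂0.45 = 0.5184
  cell (s,α): −0.26·log₂0.26 = 0.5053
  cell (s,β): −0.12·log₂0.12 = 0.3671
  cell (s,γ): −0.11·log₂0.11 = 0.3503
Sum = 2.024 bits.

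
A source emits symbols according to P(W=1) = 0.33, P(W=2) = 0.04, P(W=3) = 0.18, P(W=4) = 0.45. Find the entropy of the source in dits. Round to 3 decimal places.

0.505 dits

H(W) = −Σ p·log₁₀ p.
  −(0.33)·log₁₀(0.33) = 0.1589
  −(0.04)·log₁₀(0.04) = 0.0559
  −(0.18)·log₁₀(0.18) = 0.1341
  −(0.45)·log₁₀(0.45) = 0.1561
Sum: 0.1589 + 0.0559 + 0.1341 + 0.1561 = 0.505 dits.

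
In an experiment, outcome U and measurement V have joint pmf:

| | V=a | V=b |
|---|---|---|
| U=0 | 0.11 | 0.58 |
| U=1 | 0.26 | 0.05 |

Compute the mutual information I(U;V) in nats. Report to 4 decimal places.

0.2193 nats

Marginals: p(U) = (0.6900, 0.3100), p(V) = (0.3700, 0.6300).
I(U;V) = H(U) + H(V) − H(U,V).
H(U) = 0.6191, H(V) = 0.6590, H(U,V) = 1.0588.
I(U;V) = 0.6191 + 0.6590 − 1.0588 = 0.2193 nats.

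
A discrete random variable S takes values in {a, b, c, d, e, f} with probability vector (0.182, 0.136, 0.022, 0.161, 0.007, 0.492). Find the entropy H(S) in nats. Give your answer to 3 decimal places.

H(S) = −Σ p·ln p.
  −(0.182)·ln(0.182) = 0.3101
  −(0.136)·ln(0.136) = 0.2713
  −(0.022)·ln(0.022) = 0.0840
  −(0.161)·ln(0.161) = 0.2940
  −(0.007)·ln(0.007) = 0.0347
  −(0.492)·ln(0.492) = 0.3490
Sum: 0.3101 + 0.2713 + 0.0840 + 0.2940 + 0.0347 + 0.3490 = 1.343 nats.

1.343 nats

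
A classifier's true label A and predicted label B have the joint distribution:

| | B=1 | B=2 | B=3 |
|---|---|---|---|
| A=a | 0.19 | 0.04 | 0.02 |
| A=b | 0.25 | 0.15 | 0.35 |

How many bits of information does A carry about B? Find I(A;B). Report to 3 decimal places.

0.124 bits

Marginals: p(A) = (0.2500, 0.7500), p(B) = (0.4400, 0.1900, 0.3700).
I(A;B) = H(A) + H(B) − H(A,B).
H(A) = 0.8113, H(B) = 1.5071, H(A,B) = 2.1945.
I(A;B) = 0.8113 + 1.5071 − 2.1945 = 0.124 bits.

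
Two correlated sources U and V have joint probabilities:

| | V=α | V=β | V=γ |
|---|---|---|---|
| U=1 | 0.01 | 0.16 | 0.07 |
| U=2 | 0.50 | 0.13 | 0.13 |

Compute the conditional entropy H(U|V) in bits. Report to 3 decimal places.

Chain rule: H(U|V) = H(U,V) − H(V).
Marginals: p(U) = (0.2400, 0.7600), p(V) = (0.5100, 0.2900, 0.2000).
H(U,V) = 2.0233 bits; H(V) = 1.4777 bits.
H(U|V) = 2.0233 − 1.4777 = 0.546 bits.

0.546 bits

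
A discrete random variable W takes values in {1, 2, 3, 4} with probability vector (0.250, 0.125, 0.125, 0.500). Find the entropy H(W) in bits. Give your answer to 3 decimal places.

H(W) = −Σ p·log₂ p.
  −(0.250)·log₂(0.250) = 0.5000
  −(0.125)·log₂(0.125) = 0.3750
  −(0.125)·log₂(0.125) = 0.3750
  −(0.500)·log₂(0.500) = 0.5000
Sum: 0.5000 + 0.3750 + 0.3750 + 0.5000 = 1.750 bits.

1.750 bits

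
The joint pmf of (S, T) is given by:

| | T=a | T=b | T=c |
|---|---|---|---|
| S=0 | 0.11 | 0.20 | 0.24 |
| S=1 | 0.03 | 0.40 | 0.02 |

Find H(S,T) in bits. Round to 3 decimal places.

H(S,T) = −Σ p(x,y)·log₂ p(x,y) over all 6 cells.
  cell (0,a): −0.11·log₂0.11 = 0.3503
  cell (0,b): −0.20·log₂0.20 = 0.4644
  cell (0,c): −0.24·log₂0.24 = 0.4941
  cell (1,a): −0.03·log₂0.03 = 0.1518
  cell (1,b): −0.40·log₂0.40 = 0.5288
  cell (1,c): −0.02·log₂0.02 = 0.1129
Sum = 2.102 bits.

2.102 bits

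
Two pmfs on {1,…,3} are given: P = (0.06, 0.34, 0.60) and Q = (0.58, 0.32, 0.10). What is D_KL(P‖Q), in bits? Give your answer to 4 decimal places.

1.3843 bits

D(P‖Q) = Σ p·log₂(p/q).
  0.06·log₂(0.06/0.58) = -0.19638
  0.34·log₂(0.34/0.32) = 0.02974
  0.60·log₂(0.60/0.10) = 1.55098
D(P‖Q) = 1.3843 bits.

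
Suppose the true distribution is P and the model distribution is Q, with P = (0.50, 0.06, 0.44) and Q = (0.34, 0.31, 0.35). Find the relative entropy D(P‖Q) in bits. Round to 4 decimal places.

D(P‖Q) = Σ p·log₂(p/q).
  0.50·log₂(0.50/0.34) = 0.27820
  0.06·log₂(0.06/0.31) = -0.14215
  0.44·log₂(0.44/0.35) = 0.14527
D(P‖Q) = 0.2813 bits.

0.2813 bits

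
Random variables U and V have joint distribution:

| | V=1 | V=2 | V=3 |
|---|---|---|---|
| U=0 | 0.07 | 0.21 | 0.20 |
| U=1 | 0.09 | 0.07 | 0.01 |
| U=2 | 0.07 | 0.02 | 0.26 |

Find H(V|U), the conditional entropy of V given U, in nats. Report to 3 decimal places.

Chain rule: H(V|U) = H(U,V) − H(U).
Marginals: p(U) = (0.4800, 0.1700, 0.3500), p(V) = (0.2300, 0.3000, 0.4700).
H(U,V) = 1.8993 nats; H(U) = 1.0210 nats.
H(V|U) = 1.8993 − 1.0210 = 0.878 nats.

0.878 nats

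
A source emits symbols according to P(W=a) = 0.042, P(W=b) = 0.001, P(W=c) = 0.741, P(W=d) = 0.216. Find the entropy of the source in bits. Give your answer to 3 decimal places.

1.000 bits

H(W) = −Σ p·log₂ p.
  −(0.042)·log₂(0.042) = 0.1921
  −(0.001)·log₂(0.001) = 0.0100
  −(0.741)·log₂(0.741) = 0.3204
  −(0.216)·log₂(0.216) = 0.4776
Sum: 0.1921 + 0.0100 + 0.3204 + 0.4776 = 1.000 bits.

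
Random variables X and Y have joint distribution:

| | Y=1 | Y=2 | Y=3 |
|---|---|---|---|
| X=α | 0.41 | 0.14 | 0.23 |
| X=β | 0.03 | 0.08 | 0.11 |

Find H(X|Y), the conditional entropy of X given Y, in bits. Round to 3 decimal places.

0.675 bits

Chain rule: H(X|Y) = H(X,Y) − H(Y).
Marginals: p(X) = (0.7800, 0.2200), p(Y) = (0.4400, 0.2200, 0.3400).
H(X,Y) = 2.2057 bits; H(Y) = 1.5309 bits.
H(X|Y) = 2.2057 − 1.5309 = 0.675 bits.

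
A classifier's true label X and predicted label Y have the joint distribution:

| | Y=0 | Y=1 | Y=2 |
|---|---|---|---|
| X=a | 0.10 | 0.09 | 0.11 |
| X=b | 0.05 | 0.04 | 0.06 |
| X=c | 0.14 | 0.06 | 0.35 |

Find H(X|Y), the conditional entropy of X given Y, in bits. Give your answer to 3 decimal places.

1.348 bits

Marginals: p(X) = (0.3000, 0.1500, 0.5500), p(Y) = (0.2900, 0.1900, 0.5200).
H(X|Y) = Σ p(Y) · H(X|Y=·).
  Y=0: p=0.2900, H(X|Y=0) = 1.4741
  Y=1: p=0.1900, H(X|Y=1) = 1.5090
  Y=2: p=0.5200, H(X|Y=2) = 1.2180
Weighted sum = 1.348 bits.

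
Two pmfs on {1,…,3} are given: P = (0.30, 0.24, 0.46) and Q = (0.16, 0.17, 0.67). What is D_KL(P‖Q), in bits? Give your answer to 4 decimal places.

0.1419 bits

D(P‖Q) = Σ p·log₂(p/q).
  0.30·log₂(0.30/0.16) = 0.27207
  0.24·log₂(0.24/0.17) = 0.11940
  0.46·log₂(0.46/0.67) = -0.24956
D(P‖Q) = 0.1419 bits.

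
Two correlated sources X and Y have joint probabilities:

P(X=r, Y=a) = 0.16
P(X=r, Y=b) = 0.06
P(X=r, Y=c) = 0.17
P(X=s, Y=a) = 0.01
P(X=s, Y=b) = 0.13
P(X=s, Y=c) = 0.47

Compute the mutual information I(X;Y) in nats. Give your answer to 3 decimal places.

Marginals: p(X) = (0.3900, 0.6100), p(Y) = (0.1700, 0.1900, 0.6400).
I(X;Y) = Σ p(x,y)·ln[p(x,y)/(p(x)p(y))].
  (r,a): 0.16·ln(2.4133) = 0.1410
  (r,b): 0.06·ln(0.8097) = -0.0127
  (r,c): 0.17·ln(0.6811) = -0.0653
  (s,a): 0.01·ln(0.0964) = -0.0234
  (s,b): 0.13·ln(1.1217) = 0.0149
  (s,c): 0.47·ln(1.2039) = 0.0872
Sum = 0.142 nats.

0.142 nats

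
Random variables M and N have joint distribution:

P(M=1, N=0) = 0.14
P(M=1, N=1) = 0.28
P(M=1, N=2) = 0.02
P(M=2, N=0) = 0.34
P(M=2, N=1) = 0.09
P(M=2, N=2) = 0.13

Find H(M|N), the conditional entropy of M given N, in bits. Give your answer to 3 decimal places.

0.799 bits

Chain rule: H(M|N) = H(M,N) − H(N).
Marginals: p(M) = (0.4400, 0.5600), p(N) = (0.4800, 0.3700, 0.1500).
H(M,N) = 2.2487 bits; H(N) = 1.4495 bits.
H(M|N) = 2.2487 − 1.4495 = 0.799 bits.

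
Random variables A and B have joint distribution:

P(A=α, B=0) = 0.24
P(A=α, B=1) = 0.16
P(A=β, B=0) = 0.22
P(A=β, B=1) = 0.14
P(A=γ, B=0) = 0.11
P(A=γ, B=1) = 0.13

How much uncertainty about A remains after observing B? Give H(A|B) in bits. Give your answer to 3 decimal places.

1.542 bits

Chain rule: H(A|B) = H(A,B) − H(B).
Marginals: p(A) = (0.4000, 0.3600, 0.2400), p(B) = (0.5700, 0.4300).
H(A,B) = 2.5278 bits; H(B) = 0.9858 bits.
H(A|B) = 2.5278 − 0.9858 = 1.542 bits.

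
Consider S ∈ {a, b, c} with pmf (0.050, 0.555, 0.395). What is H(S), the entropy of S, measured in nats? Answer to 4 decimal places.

0.8435 nats

H(S) = −Σ p·ln p.
  −(0.050)·ln(0.050) = 0.14979
  −(0.555)·ln(0.555) = 0.32678
  −(0.395)·ln(0.395) = 0.36690
Sum: 0.14979 + 0.32678 + 0.36690 = 0.8435 nats.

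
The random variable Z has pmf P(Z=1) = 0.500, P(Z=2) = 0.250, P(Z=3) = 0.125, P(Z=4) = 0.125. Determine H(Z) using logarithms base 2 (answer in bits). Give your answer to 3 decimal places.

1.750 bits

H(Z) = −Σ p·log₂ p.
  −(0.500)·log₂(0.500) = 0.5000
  −(0.250)·log₂(0.250) = 0.5000
  −(0.125)·log₂(0.125) = 0.3750
  −(0.125)·log₂(0.125) = 0.3750
Sum: 0.5000 + 0.5000 + 0.3750 + 0.3750 = 1.750 bits.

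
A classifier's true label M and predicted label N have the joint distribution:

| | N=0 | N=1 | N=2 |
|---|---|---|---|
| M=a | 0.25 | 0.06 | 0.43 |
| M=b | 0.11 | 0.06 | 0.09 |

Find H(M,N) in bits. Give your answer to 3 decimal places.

H(M,N) = −Σ p(x,y)·log₂ p(x,y) over all 6 cells.
  cell (a,0): −0.25·log₂0.25 = 0.5000
  cell (a,1): −0.06·log₂0.06 = 0.2435
  cell (a,2): −0.43·log₂0.43 = 0.5236
  cell (b,0): −0.11·log₂0.11 = 0.3503
  cell (b,1): −0.06·log₂0.06 = 0.2435
  cell (b,2): −0.09·log₂0.09 = 0.3127
Sum = 2.174 bits.

2.174 bits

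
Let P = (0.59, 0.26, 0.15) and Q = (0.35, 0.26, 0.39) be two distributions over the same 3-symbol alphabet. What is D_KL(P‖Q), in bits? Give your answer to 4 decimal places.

D(P‖Q) = Σ p·log₂(p/q).
  0.59·log₂(0.59/0.35) = 0.44448
  0.26·log₂(0.26/0.26) = 0.00000
  0.15·log₂(0.15/0.39) = -0.20678
D(P‖Q) = 0.2377 bits.

0.2377 bits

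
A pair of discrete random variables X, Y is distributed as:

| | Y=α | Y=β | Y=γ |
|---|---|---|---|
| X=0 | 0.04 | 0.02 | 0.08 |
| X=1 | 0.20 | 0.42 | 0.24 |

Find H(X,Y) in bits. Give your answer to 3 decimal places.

H(X,Y) = −Σ p(x,y)·log₂ p(x,y) over all 6 cells.
  cell (0,α): −0.04·log₂0.04 = 0.1858
  cell (0,β): −0.02·log₂0.02 = 0.1129
  cell (0,γ): −0.08·log₂0.08 = 0.2915
  cell (1,α): −0.20·log₂0.20 = 0.4644
  cell (1,β): −0.42·log₂0.42 = 0.5256
  cell (1,γ): −0.24·log₂0.24 = 0.4941
Sum = 2.074 bits.

2.074 bits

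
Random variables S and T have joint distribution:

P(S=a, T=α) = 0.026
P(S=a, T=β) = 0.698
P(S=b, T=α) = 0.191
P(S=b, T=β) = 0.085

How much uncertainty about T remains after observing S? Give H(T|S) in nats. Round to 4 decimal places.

0.2824 nats

Marginals: p(S) = (0.7240, 0.2760), p(T) = (0.2170, 0.7830).
H(T|S) = Σ p(S) · H(T|S=·).
  S=a: p=0.7240, H(T|S=a) = 0.1547
  S=b: p=0.2760, H(T|S=b) = 0.6175
Weighted sum = 0.2824 nats.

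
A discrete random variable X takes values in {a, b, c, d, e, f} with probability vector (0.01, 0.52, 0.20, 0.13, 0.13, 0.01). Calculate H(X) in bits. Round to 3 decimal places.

H(X) = −Σ p·log₂ p.
  −(0.01)·log₂(0.01) = 0.0664
  −(0.52)·log₂(0.52) = 0.4906
  −(0.20)·log₂(0.20) = 0.4644
  −(0.13)·log₂(0.13) = 0.3826
  −(0.13)·log₂(0.13) = 0.3826
  −(0.01)·log₂(0.01) = 0.0664
Sum: 0.0664 + 0.4906 + 0.4644 + 0.3826 + 0.3826 + 0.0664 = 1.853 bits.

1.853 bits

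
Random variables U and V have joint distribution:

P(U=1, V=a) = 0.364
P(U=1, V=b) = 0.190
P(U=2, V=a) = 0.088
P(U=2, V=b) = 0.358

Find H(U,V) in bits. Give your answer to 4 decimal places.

H(U,V) = −Σ p(x,y)·log₂ p(x,y) over all 4 cells.
  cell (1,a): −0.364·log₂0.364 = 0.53071
  cell (1,b): −0.190·log₂0.190 = 0.45523
  cell (2,a): −0.088·log₂0.088 = 0.30856
  cell (2,b): −0.358·log₂0.358 = 0.53054
Sum = 1.8250 bits.

1.8250 bits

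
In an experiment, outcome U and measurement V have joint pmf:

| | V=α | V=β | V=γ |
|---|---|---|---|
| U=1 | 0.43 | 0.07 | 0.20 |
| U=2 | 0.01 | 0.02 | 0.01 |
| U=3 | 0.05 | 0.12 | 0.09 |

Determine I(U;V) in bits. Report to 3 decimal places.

Marginals: p(U) = (0.7000, 0.0400, 0.2600), p(V) = (0.4900, 0.2100, 0.3000).
I(U;V) = Σ p(x,y)·log₂[p(x,y)/(p(x)p(y))].
  (1,α): 0.43·log₂(1.2536) = 0.1402
  (1,β): 0.07·log₂(0.4762) = -0.0749
  (1,γ): 0.20·log₂(0.9524) = -0.0141
  (2,α): 0.01·log₂(0.5102) = -0.0097
  (2,β): 0.02·log₂(2.3810) = 0.0250
  (2,γ): 0.01·log₂(0.8333) = -0.0026
  (3,α): 0.05·log₂(0.3925) = -0.0675
  (3,β): 0.12·log₂(2.1978) = 0.1363
  (3,γ): 0.09·log₂(1.1538) = 0.0186
Sum = 0.151 bits.

0.151 bits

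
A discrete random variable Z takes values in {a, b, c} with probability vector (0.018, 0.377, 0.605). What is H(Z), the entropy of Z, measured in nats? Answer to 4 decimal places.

H(Z) = −Σ p·ln p.
  −(0.018)·ln(0.018) = 0.07231
  −(0.377)·ln(0.377) = 0.36777
  −(0.605)·ln(0.605) = 0.30403
Sum: 0.07231 + 0.36777 + 0.30403 = 0.7441 nats.

0.7441 nats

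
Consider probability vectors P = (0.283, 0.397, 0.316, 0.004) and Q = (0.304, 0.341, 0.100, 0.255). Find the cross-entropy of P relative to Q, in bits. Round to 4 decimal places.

2.1600 bits

H(P,Q) = −Σ p·log₂ q.
  −0.283·log₂(0.304) = 0.48615
  −0.397·log₂(0.341) = 0.61621
  −0.316·log₂(0.100) = 1.04973
  −0.004·log₂(0.255) = 0.00789
H(P,Q) = 2.1600 bits.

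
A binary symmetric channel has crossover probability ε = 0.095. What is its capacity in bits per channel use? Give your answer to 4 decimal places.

Binary symmetric channel: C = 1 − h₂(ε) where h₂ is the binary entropy function.
h₂(0.095) = −0.095·log₂0.095 − 0.905·log₂0.905 = 0.4529.
C = 1 − 0.4529 = 0.5471 bits per channel use.

0.5471 bits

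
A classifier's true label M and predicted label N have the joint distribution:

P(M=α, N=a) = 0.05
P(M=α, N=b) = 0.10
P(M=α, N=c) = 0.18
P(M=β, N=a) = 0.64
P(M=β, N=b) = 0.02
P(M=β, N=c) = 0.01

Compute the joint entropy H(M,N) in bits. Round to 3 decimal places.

H(M,N) = −Σ p(x,y)·log₂ p(x,y) over all 6 cells.
  cell (α,a): −0.05·log₂0.05 = 0.2161
  cell (α,b): −0.10·log₂0.10 = 0.3322
  cell (α,c): −0.18·log₂0.18 = 0.4453
  cell (β,a): −0.64·log₂0.64 = 0.4121
  cell (β,b): −0.02·log₂0.02 = 0.1129
  cell (β,c): −0.01·log₂0.01 = 0.0664
Sum = 1.585 bits.

1.585 bits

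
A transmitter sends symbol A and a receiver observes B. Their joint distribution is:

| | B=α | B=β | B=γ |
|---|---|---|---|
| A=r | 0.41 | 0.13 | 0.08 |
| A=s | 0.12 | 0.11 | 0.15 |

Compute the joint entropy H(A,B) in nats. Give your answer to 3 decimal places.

H(A,B) = −Σ p(x,y)·ln p(x,y) over all 6 cells.
  cell (r,α): −0.41·ln0.41 = 0.3656
  cell (r,β): −0.13·ln0.13 = 0.2652
  cell (r,γ): −0.08·ln0.08 = 0.2021
  cell (s,α): −0.12·ln0.12 = 0.2544
  cell (s,β): −0.11·ln0.11 = 0.2428
  cell (s,γ): −0.15·ln0.15 = 0.2846
Sum = 1.615 nats.

1.615 nats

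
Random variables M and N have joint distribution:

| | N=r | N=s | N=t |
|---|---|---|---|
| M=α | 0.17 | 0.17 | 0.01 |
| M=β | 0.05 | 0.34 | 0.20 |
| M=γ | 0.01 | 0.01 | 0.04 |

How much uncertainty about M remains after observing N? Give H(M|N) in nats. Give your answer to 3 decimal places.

Chain rule: H(M|N) = H(M,N) − H(N).
Marginals: p(M) = (0.3500, 0.5900, 0.0600), p(N) = (0.2300, 0.5200, 0.2500).
H(M,N) = 1.7078 nats; H(N) = 1.0246 nats.
H(M|N) = 1.7078 − 1.0246 = 0.683 nats.

0.683 nats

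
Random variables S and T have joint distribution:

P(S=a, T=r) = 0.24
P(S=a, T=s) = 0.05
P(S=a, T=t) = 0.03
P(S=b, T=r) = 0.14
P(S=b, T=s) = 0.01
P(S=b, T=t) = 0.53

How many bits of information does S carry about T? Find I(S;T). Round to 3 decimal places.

Marginals: p(S) = (0.3200, 0.6800), p(T) = (0.3800, 0.0600, 0.5600).
I(S;T) = H(S) + H(T) − H(S,T).
H(S) = 0.9044, H(T) = 1.2424, H(S,T) = 1.8110.
I(S;T) = 0.9044 + 1.2424 − 1.8110 = 0.336 bits.

0.336 bits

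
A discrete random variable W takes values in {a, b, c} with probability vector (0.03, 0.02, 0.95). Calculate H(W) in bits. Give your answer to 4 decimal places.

H(W) = −Σ p·log₂ p.
  −(0.03)·log₂(0.03) = 0.15177
  −(0.02)·log₂(0.02) = 0.11288
  −(0.95)·log₂(0.95) = 0.07030
Sum: 0.15177 + 0.11288 + 0.07030 = 0.3349 bits.

0.3349 bits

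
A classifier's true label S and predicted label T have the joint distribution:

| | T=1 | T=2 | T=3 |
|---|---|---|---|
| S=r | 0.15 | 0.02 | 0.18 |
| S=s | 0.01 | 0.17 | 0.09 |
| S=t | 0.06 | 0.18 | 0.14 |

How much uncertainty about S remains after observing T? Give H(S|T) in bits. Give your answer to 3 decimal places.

1.330 bits

Chain rule: H(S|T) = H(S,T) − H(T).
Marginals: p(S) = (0.3500, 0.2700, 0.3800), p(T) = (0.2200, 0.3700, 0.4100).
H(S,T) = 2.8684 bits; H(T) = 1.5387 bits.
H(S|T) = 2.8684 − 1.5387 = 1.330 bits.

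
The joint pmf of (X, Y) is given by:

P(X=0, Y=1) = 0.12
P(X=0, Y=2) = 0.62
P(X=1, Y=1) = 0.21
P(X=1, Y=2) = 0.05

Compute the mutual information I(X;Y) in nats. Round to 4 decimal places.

0.1789 nats

Marginals: p(X) = (0.7400, 0.2600), p(Y) = (0.3300, 0.6700).
I(X;Y) = Σ p(x,y)·ln[p(x,y)/(p(x)p(y))].
  (0,1): 0.12·ln(0.4914) = -0.08526
  (0,2): 0.62·ln(1.2505) = 0.13860
  (1,1): 0.21·ln(2.4476) = 0.18797
  (1,2): 0.05·ln(0.2870) = -0.06241
Sum = 0.1789 nats.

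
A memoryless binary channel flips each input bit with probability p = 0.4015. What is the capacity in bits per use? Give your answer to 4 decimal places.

0.0282 bits

Binary symmetric channel: C = 1 − h₂(ε) where h₂ is the binary entropy function.
h₂(0.4015) = −0.4015·log₂0.4015 − 0.5985·log₂0.5985 = 0.9718.
C = 1 − 0.9718 = 0.0282 bits per channel use.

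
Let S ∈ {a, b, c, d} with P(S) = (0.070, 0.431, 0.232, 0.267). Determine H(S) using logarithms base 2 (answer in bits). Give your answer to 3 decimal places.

1.790 bits

H(S) = −Σ p·log₂ p.
  −(0.070)·log₂(0.070) = 0.2686
  −(0.431)·log₂(0.431) = 0.5233
  −(0.232)·log₂(0.232) = 0.4890
  −(0.267)·log₂(0.267) = 0.5087
Sum: 0.2686 + 0.5233 + 0.4890 + 0.5087 = 1.790 bits.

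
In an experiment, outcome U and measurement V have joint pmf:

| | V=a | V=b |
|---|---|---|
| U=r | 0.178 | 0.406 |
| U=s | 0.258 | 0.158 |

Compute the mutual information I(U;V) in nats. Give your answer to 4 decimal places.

Marginals: p(U) = (0.5840, 0.4160), p(V) = (0.4360, 0.5640).
I(U;V) = H(U) + H(V) − H(U,V).
H(U) = 0.6790, H(V) = 0.6849, H(U,V) = 1.3143.
I(U;V) = 0.6790 + 0.6849 − 1.3143 = 0.0496 nats.

0.0496 nats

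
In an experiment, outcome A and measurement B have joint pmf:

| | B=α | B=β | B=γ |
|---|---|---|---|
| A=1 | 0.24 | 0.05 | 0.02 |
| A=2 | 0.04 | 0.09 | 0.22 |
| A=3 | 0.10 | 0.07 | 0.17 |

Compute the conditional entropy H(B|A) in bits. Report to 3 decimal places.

1.254 bits

Chain rule: H(B|A) = H(A,B) − H(A).
Marginals: p(A) = (0.3100, 0.3500, 0.3400), p(B) = (0.3800, 0.2100, 0.4100).
H(A,B) = 2.8374 bits; H(A) = 1.5831 bits.
H(B|A) = 2.8374 − 1.5831 = 1.254 bits.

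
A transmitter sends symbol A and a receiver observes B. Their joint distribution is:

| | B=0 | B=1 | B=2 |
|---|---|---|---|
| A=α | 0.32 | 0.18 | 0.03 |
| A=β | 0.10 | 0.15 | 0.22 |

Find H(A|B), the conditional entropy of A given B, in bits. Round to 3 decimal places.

0.793 bits

Marginals: p(A) = (0.5300, 0.4700), p(B) = (0.4200, 0.3300, 0.2500).
H(A|B) = Σ p(B) · H(A|B=·).
  B=0: p=0.4200, H(A|B=0) = 0.7919
  B=1: p=0.3300, H(A|B=1) = 0.9940
  B=2: p=0.2500, H(A|B=2) = 0.5294
Weighted sum = 0.793 bits.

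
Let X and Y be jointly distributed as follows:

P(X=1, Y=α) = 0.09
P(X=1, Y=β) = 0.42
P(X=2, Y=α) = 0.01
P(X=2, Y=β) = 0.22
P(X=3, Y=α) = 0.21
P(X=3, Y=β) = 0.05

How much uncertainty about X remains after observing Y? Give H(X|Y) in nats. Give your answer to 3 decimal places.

0.819 nats

Chain rule: H(X|Y) = H(X,Y) − H(Y).
Marginals: p(X) = (0.5100, 0.2300, 0.2600), p(Y) = (0.3100, 0.6900).
H(X,Y) = 1.4377 nats; H(Y) = 0.6191 nats.
H(X|Y) = 1.4377 − 0.6191 = 0.819 nats.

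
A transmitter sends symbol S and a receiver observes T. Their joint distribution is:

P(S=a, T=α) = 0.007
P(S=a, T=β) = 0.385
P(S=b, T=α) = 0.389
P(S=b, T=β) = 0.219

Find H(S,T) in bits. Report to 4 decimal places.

H(S,T) = −Σ p(x,y)·log₂ p(x,y) over all 4 cells.
  cell (a,α): −0.007·log₂0.007 = 0.05011
  cell (a,β): −0.385·log₂0.385 = 0.53017
  cell (b,α): −0.389·log₂0.389 = 0.52988
  cell (b,β): −0.219·log₂0.219 = 0.47983
Sum = 1.5900 bits.

1.5900 bits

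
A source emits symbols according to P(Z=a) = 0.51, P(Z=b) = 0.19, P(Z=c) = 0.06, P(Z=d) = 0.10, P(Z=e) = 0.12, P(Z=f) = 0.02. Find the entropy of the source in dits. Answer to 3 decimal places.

H(Z) = −Σ p·log₁₀ p.
  −(0.51)·log₁₀(0.51) = 0.1491
  −(0.19)·log₁₀(0.19) = 0.1370
  −(0.06)·log₁₀(0.06) = 0.0733
  −(0.10)·log₁₀(0.10) = 0.1000
  −(0.12)·log₁₀(0.12) = 0.1105
  −(0.02)·log₁₀(0.02) = 0.0340
Sum: 0.1491 + 0.1370 + 0.0733 + 0.1000 + 0.1105 + 0.0340 = 0.604 dits.

0.604 dits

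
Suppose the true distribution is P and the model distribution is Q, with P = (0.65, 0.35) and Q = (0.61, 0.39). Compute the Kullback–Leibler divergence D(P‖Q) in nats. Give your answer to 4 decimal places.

0.0034 nats

D(P‖Q) = Σ p·ln(p/q).
  0.65·ln(0.65/0.61) = 0.04128
  0.35·ln(0.35/0.39) = -0.03787
D(P‖Q) = 0.0034 nats.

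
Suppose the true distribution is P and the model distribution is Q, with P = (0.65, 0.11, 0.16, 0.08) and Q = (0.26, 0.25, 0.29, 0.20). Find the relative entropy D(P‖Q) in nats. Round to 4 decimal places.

0.3368 nats

D(P‖Q) = Σ p·ln(p/q).
  0.65·ln(0.65/0.26) = 0.59559
  0.11·ln(0.11/0.25) = -0.09031
  0.16·ln(0.16/0.29) = -0.09515
  0.08·ln(0.08/0.20) = -0.07330
D(P‖Q) = 0.3368 nats.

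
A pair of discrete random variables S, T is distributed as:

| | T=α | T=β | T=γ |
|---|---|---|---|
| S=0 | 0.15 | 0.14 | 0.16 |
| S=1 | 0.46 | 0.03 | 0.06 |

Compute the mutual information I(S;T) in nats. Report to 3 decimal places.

0.140 nats

Marginals: p(S) = (0.4500, 0.5500), p(T) = (0.6100, 0.1700, 0.2200).
I(S;T) = H(S) + H(T) − H(S,T).
H(S) = 0.6881, H(T) = 0.9359, H(S,T) = 1.4842.
I(S;T) = 0.6881 + 0.9359 − 1.4842 = 0.140 nats.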